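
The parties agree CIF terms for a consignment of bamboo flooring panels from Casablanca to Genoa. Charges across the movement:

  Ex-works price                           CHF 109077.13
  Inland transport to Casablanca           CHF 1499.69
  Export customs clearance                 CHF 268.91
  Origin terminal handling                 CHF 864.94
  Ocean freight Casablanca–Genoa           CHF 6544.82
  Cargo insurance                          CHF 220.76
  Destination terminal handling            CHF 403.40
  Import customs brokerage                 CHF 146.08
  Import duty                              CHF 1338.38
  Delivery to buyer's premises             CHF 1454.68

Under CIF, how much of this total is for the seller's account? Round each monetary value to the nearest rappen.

Seller's account: CHF 118476.25

CIF: the seller pays costs through ocean freight and marine insurance to the destination port.
Seller's account: goods 109077.13 + inland to port 1499.69 + export clearance 268.91 + origin terminal 864.94 + freight 6544.82 + insurance 220.76 = 118476.25
Buyer's account: destination terminal 403.40 + brokerage 146.08 + duty 1338.38 + delivery 1454.68 = 3342.54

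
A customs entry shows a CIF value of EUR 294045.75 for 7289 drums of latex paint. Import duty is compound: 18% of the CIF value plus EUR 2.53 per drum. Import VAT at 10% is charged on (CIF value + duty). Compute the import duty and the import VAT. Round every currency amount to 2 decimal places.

Import duty: EUR 71369.41; import VAT: EUR 36541.52

Ad valorem component: 294045.75 × 18% = 52928.24
Specific component: 7289 × 2.53 = 18441.17
Import duty = 52928.24 + 18441.17 = 71369.41
VAT base = CIF + duty = 294045.75 + 71369.41 = 365415.16
Import VAT = 365415.16 × 10% = 36541.52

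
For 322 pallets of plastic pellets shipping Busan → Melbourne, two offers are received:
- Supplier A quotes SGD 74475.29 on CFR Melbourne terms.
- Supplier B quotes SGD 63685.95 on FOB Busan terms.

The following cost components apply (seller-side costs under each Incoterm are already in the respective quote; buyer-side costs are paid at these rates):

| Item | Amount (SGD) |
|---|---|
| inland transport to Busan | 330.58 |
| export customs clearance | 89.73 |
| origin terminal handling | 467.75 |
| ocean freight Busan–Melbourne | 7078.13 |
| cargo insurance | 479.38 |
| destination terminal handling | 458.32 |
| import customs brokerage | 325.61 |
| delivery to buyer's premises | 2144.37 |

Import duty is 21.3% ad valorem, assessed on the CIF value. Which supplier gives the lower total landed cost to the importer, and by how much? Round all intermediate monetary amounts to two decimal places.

Supplier B is cheaper by SGD 4501.69

Supplier A (CFR):
CIF value = CFR price + insurance = 74475.29 + 479.38 = 74954.67
Import duty = 74954.67 × 21.3% = 15965.34
Buyer bears (A): 479.38 + 458.32 + 325.61 + 2144.37 = 3407.68
Landed cost (A) = invoice 74475.29 + 3407.68 + duty 15965.34 = 93848.31
Supplier B (FOB):
CIF value = FOB price + freight + insurance = 63685.95 + 7078.13 + 479.38 = 71243.46
Import duty = 71243.46 × 21.3% = 15174.86
Buyer bears (B): 7078.13 + 479.38 + 458.32 + 325.61 + 2144.37 = 10485.81
Landed cost (B) = invoice 63685.95 + 10485.81 + duty 15174.86 = 89346.62
Difference = |93848.31 − 89346.62| = 4501.69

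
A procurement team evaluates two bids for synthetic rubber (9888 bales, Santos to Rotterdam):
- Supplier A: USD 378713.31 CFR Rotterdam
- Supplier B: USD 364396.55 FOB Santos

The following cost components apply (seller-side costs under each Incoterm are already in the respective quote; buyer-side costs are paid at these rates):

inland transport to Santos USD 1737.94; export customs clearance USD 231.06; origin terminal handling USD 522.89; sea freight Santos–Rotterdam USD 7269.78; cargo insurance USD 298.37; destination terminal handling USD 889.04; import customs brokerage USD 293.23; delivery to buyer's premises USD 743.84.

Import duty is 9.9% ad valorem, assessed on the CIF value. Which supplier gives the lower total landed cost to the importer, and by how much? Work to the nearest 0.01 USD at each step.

Supplier B is cheaper by USD 7744.63

Supplier A (CFR):
CIF value = CFR price + insurance = 378713.31 + 298.37 = 379011.68
Import duty = 379011.68 × 9.9% = 37522.16
Buyer bears (A): 298.37 + 889.04 + 293.23 + 743.84 = 2224.48
Landed cost (A) = invoice 378713.31 + 2224.48 + duty 37522.16 = 418459.95
Supplier B (FOB):
CIF value = FOB price + freight + insurance = 364396.55 + 7269.78 + 298.37 = 371964.70
Import duty = 371964.70 × 9.9% = 36824.51
Buyer bears (B): 7269.78 + 298.37 + 889.04 + 293.23 + 743.84 = 9494.26
Landed cost (B) = invoice 364396.55 + 9494.26 + duty 36824.51 = 410715.32
Difference = |418459.95 − 410715.32| = 7744.63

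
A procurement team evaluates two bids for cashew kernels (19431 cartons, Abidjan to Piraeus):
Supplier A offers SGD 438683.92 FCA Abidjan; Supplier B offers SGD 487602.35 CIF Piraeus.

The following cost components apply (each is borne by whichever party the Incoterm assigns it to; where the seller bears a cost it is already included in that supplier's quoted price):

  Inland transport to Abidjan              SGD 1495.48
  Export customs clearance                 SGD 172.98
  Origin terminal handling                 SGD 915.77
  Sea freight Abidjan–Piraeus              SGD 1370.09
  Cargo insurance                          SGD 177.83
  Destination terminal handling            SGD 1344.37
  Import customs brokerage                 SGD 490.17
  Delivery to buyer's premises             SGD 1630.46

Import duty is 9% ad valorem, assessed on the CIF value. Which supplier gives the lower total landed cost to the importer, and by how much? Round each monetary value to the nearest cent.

Supplier A is cheaper by SGD 50635.67

Supplier A (FCA):
CIF value = FCA price + origin terminal + freight + insurance = 438683.92 + 915.77 + 1370.09 + 177.83 = 441147.61
Import duty = 441147.61 × 9% = 39703.28
Buyer bears (A): 915.77 + 1370.09 + 177.83 + 1344.37 + 490.17 + 1630.46 = 5928.69
Landed cost (A) = invoice 438683.92 + 5928.69 + duty 39703.28 = 484315.89
Supplier B (CIF):
The CIF price already equals the CIF value: 487602.35
Import duty = 487602.35 × 9% = 43884.21
Buyer bears (B): 1344.37 + 490.17 + 1630.46 = 3465.00
Landed cost (B) = invoice 487602.35 + 3465.00 + duty 43884.21 = 534951.56
Difference = |484315.89 − 534951.56| = 50635.67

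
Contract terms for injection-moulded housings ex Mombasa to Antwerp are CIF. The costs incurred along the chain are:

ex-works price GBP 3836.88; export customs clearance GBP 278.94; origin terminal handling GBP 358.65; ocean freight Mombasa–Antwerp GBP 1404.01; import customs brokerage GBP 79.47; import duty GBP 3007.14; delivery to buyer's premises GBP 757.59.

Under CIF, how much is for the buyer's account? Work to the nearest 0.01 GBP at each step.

Buyer's account: GBP 3844.20

CIF: the seller pays costs through ocean freight and marine insurance to the destination port.
Seller's account: goods 3836.88 + export clearance 278.94 + origin terminal 358.65 + freight 1404.01 = 5878.48
Buyer's account: brokerage 79.47 + duty 3007.14 + delivery 757.59 = 3844.20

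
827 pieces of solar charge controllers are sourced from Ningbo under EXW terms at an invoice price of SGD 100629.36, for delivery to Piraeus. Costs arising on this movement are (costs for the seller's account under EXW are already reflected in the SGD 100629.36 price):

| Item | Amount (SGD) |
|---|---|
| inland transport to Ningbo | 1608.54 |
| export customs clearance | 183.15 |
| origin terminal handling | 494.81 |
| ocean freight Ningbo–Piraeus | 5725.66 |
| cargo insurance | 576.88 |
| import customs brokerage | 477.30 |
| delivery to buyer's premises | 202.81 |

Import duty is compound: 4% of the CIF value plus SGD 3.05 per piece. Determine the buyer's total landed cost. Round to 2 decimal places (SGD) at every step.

Total landed cost: SGD 116789.60

EXW: the seller makes goods available at their premises; the buyer bears all onward costs.
CIF value = EXW price + inland to port + export clearance + origin terminal + freight + insurance = 100629.36 + 1608.54 + 183.15 + 494.81 + 5725.66 + 576.88 = 109218.40
Ad valorem component: 109218.40 × 4% = 4368.74
Specific component: 827 × 3.05 = 2522.35
Import duty = 4368.74 + 2522.35 = 6891.09
Buyer bears: inland to port 1608.54 + export clearance 183.15 + origin terminal 494.81 + freight 5725.66 + insurance 576.88 + brokerage 477.30 + delivery 202.81 + duty 6891.09 = 16160.24
Landed cost = invoice 100629.36 + 16160.24 = 116789.60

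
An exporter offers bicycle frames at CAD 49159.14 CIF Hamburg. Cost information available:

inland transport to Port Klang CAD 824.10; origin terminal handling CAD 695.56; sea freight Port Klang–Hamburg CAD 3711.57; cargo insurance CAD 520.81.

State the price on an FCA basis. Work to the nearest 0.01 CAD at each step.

FCA price: CAD 44231.20

Not relevant to the conversion: inland to port — on the seller under both CIF and FCA; already in the CIF price and stays in the FCA price.
From CIF to FCA, the seller no longer bears: origin terminal, freight, insurance.
FCA price = 49159.14 − 695.56 − 3711.57 − 520.81 = 44231.20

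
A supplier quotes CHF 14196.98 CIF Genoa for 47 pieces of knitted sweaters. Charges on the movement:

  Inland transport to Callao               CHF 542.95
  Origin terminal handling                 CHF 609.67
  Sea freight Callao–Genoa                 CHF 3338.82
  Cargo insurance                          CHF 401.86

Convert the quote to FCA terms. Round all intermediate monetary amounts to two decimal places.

FCA price: CHF 9846.63

Not relevant to the conversion: inland to port — on the seller under both CIF and FCA; already in the CIF price and stays in the FCA price.
From CIF to FCA, the seller no longer bears: origin terminal, freight, insurance.
FCA price = 14196.98 − 609.67 − 3338.82 − 401.86 = 9846.63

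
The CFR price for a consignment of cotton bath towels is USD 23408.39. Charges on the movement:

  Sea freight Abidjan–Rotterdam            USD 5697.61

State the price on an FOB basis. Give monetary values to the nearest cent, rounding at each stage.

From CFR to FOB, the seller no longer bears: freight.
FOB price = 23408.39 − 5697.61 = 17710.78

FOB price: USD 17710.78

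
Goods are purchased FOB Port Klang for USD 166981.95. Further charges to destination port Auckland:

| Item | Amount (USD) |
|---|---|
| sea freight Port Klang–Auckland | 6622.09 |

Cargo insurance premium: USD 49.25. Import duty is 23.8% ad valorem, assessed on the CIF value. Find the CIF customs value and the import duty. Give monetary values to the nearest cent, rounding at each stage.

CIF value: USD 173653.29; import duty: USD 41329.48

CIF = FOB price + freight + insurance
CIF = 166981.95 + 6622.09 + 49.25 = 173653.29
Import duty = 173653.29 × 23.8% = 41329.48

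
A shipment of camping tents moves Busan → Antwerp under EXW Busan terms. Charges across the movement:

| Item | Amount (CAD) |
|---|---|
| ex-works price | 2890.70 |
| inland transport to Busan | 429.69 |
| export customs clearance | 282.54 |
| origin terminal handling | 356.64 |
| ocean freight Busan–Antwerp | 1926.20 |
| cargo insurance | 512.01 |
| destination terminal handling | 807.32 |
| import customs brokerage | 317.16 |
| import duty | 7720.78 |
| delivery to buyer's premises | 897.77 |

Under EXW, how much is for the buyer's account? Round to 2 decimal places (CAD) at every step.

Buyer's account: CAD 13250.11

EXW: the seller makes goods available at their premises; the buyer bears all onward costs.
Seller's account: goods 2890.70 = 2890.70
Buyer's account: inland to port 429.69 + export clearance 282.54 + origin terminal 356.64 + freight 1926.20 + insurance 512.01 + destination terminal 807.32 + brokerage 317.16 + duty 7720.78 + delivery 897.77 = 13250.11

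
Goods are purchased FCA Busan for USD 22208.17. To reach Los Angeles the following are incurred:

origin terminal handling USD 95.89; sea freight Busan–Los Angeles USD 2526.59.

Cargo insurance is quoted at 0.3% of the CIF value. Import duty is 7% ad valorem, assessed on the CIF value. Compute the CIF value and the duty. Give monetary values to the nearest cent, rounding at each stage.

Let C be the CIF value. C = FCA price + pre-shipment costs + freight + 0.3% × C
C − 0.3% × C = 22208.17 + 95.89 + 2526.59
0.997 × C = 24830.65
C = 24830.65 / 0.997 = 24905.37
Insurance premium = 0.3% × 24905.37 = 74.72
Import duty = 24905.37 × 7% = 1743.38

CIF value: USD 24905.37; import duty: USD 1743.38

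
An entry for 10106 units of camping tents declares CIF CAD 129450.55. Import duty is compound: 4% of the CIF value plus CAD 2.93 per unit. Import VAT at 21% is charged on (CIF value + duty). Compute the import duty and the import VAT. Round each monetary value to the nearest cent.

Import duty: CAD 34788.60; import VAT: CAD 34490.22

Ad valorem component: 129450.55 × 4% = 5178.02
Specific component: 10106 × 2.93 = 29610.58
Import duty = 5178.02 + 29610.58 = 34788.60
VAT base = CIF + duty = 129450.55 + 34788.60 = 164239.15
Import VAT = 164239.15 × 21% = 34490.22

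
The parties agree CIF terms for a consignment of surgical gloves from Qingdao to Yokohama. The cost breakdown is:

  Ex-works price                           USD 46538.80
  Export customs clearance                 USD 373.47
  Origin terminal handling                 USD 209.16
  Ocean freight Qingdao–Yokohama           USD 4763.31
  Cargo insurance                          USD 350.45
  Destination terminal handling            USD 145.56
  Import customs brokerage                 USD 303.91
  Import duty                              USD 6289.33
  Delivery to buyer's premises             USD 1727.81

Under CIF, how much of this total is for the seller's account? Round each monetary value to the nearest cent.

CIF: the seller pays costs through ocean freight and marine insurance to the destination port.
Seller's account: goods 46538.80 + export clearance 373.47 + origin terminal 209.16 + freight 4763.31 + insurance 350.45 = 52235.19
Buyer's account: destination terminal 145.56 + brokerage 303.91 + duty 6289.33 + delivery 1727.81 = 8466.61

Seller's account: USD 52235.19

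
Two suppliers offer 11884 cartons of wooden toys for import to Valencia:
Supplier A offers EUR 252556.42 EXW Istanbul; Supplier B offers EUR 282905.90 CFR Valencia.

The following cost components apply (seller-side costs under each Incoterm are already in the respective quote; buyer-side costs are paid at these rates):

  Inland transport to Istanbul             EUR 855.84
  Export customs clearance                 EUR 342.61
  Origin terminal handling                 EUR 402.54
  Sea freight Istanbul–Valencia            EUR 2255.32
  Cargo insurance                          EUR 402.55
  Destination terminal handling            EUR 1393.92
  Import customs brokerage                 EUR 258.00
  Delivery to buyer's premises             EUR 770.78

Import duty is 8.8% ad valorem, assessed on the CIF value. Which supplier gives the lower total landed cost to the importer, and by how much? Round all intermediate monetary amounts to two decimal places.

Supplier A is cheaper by EUR 28824.57

Supplier A (EXW):
CIF value = EXW price + inland to port + export clearance + origin terminal + freight + insurance = 252556.42 + 855.84 + 342.61 + 402.54 + 2255.32 + 402.55 = 256815.28
Import duty = 256815.28 × 8.8% = 22599.74
Buyer bears (A): 855.84 + 342.61 + 402.54 + 2255.32 + 402.55 + 1393.92 + 258.00 + 770.78 = 6681.56
Landed cost (A) = invoice 252556.42 + 6681.56 + duty 22599.74 = 281837.72
Supplier B (CFR):
CIF value = CFR price + insurance = 282905.90 + 402.55 = 283308.45
Import duty = 283308.45 × 8.8% = 24931.14
Buyer bears (B): 402.55 + 1393.92 + 258.00 + 770.78 = 2825.25
Landed cost (B) = invoice 282905.90 + 2825.25 + duty 24931.14 = 310662.29
Difference = |281837.72 − 310662.29| = 28824.57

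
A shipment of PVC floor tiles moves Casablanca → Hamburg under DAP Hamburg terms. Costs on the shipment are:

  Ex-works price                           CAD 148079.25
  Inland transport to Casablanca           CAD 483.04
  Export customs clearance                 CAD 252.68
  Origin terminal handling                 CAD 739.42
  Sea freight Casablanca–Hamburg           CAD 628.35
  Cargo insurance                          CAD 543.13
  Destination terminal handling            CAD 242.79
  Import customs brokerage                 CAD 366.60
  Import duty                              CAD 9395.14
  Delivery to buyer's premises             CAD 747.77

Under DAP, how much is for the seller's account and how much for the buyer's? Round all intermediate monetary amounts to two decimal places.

DAP: the seller bears all costs to the named destination except import duty and clearance.
Seller's account: goods 148079.25 + inland to port 483.04 + export clearance 252.68 + origin terminal 739.42 + freight 628.35 + insurance 543.13 + destination terminal 242.79 + delivery 747.77 = 151716.43
Buyer's account: brokerage 366.60 + duty 9395.14 = 9761.74

Seller: CAD 151716.43; buyer: CAD 9761.74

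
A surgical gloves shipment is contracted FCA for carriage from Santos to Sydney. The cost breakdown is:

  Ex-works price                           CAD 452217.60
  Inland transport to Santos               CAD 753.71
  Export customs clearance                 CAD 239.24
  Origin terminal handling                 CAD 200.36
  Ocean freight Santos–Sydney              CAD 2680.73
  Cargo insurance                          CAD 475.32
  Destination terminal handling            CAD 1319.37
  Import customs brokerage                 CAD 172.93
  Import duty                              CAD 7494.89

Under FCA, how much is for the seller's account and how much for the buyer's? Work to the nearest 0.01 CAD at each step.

FCA: the seller delivers export-cleared goods to the carrier; the buyer bears costs from that point.
Seller's account: goods 452217.60 + inland to port 753.71 + export clearance 239.24 = 453210.55
Buyer's account: origin terminal 200.36 + freight 2680.73 + insurance 475.32 + destination terminal 1319.37 + brokerage 172.93 + duty 7494.89 = 12343.60

Seller: CAD 453210.55; buyer: CAD 12343.60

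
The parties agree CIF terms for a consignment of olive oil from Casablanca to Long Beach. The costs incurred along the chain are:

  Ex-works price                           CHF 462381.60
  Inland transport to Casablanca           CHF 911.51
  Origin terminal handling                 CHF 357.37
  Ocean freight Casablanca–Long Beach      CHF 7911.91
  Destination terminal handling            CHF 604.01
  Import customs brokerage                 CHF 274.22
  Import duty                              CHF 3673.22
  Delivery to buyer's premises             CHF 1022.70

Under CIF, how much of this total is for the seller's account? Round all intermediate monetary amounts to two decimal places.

Seller's account: CHF 471562.39

CIF: the seller pays costs through ocean freight and marine insurance to the destination port.
Seller's account: goods 462381.60 + inland to port 911.51 + origin terminal 357.37 + freight 7911.91 = 471562.39
Buyer's account: destination terminal 604.01 + brokerage 274.22 + duty 3673.22 + delivery 1022.70 = 5574.15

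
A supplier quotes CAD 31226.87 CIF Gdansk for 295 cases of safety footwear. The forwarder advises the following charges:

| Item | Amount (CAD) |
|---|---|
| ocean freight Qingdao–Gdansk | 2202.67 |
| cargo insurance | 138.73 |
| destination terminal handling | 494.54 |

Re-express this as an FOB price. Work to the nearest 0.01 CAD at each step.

FOB price: CAD 28885.47

Not relevant to the conversion: destination terminal — on the buyer under both terms; not part of either seller's price.
From CIF to FOB, the seller no longer bears: freight, insurance.
FOB price = 31226.87 − 2202.67 − 138.73 = 28885.47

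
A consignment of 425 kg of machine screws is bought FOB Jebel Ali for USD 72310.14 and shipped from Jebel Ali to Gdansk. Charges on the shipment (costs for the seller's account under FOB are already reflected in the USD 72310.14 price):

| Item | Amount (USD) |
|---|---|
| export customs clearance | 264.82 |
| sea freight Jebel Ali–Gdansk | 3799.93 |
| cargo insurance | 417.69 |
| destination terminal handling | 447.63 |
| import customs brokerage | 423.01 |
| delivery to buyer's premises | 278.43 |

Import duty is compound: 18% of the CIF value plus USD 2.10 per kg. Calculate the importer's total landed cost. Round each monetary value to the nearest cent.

FOB: the seller bears costs until goods are on board at the origin port; the buyer bears freight, insurance and all costs thereafter.
Already in the invoice (seller's account under FOB): export clearance — exclude.
CIF value = FOB price + freight + insurance = 72310.14 + 3799.93 + 417.69 = 76527.76
Ad valorem component: 76527.76 × 18% = 13775.00
Specific component: 425 × 2.10 = 892.50
Import duty = 13775.00 + 892.50 = 14667.50
Buyer bears: freight 3799.93 + insurance 417.69 + destination terminal 447.63 + brokerage 423.01 + delivery 278.43 + duty 14667.50 = 20034.19
Landed cost = invoice 72310.14 + 20034.19 = 92344.33

Total landed cost: USD 92344.33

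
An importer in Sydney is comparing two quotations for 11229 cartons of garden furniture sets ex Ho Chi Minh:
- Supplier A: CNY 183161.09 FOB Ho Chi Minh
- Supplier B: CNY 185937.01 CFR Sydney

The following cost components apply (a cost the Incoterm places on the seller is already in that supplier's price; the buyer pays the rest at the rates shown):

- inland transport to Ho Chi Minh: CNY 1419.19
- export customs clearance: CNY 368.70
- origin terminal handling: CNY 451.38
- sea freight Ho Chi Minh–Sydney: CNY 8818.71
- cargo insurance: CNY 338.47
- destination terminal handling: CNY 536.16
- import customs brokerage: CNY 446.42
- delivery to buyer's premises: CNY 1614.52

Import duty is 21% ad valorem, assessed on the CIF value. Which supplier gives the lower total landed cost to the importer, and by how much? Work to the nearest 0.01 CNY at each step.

Supplier A (FOB):
CIF value = FOB price + freight + insurance = 183161.09 + 8818.71 + 338.47 = 192318.27
Import duty = 192318.27 × 21% = 40386.84
Buyer bears (A): 8818.71 + 338.47 + 536.16 + 446.42 + 1614.52 = 11754.28
Landed cost (A) = invoice 183161.09 + 11754.28 + duty 40386.84 = 235302.21
Supplier B (CFR):
CIF value = CFR price + insurance = 185937.01 + 338.47 = 186275.48
Import duty = 186275.48 × 21% = 39117.85
Buyer bears (B): 338.47 + 536.16 + 446.42 + 1614.52 = 2935.57
Landed cost (B) = invoice 185937.01 + 2935.57 + duty 39117.85 = 227990.43
Difference = |235302.21 − 227990.43| = 7311.78

Supplier B is cheaper by CNY 7311.78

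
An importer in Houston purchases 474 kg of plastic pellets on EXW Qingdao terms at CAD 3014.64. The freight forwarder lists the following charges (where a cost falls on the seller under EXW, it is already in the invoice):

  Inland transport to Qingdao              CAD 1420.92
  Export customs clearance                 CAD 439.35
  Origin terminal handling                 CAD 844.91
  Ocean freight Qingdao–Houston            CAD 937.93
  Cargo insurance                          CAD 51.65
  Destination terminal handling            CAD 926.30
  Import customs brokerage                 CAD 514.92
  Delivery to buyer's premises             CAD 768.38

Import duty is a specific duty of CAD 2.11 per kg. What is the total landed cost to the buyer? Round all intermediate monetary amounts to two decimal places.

Total landed cost: CAD 9919.14

EXW: the seller makes goods available at their premises; the buyer bears all onward costs.
CIF value = EXW price + inland to port + export clearance + origin terminal + freight + insurance = 3014.64 + 1420.92 + 439.35 + 844.91 + 937.93 + 51.65 = 6709.40
Import duty = 474 × 2.11 = 1000.14
Buyer bears: inland to port 1420.92 + export clearance 439.35 + origin terminal 844.91 + freight 937.93 + insurance 51.65 + destination terminal 926.30 + brokerage 514.92 + delivery 768.38 + duty 1000.14 = 6904.50
Landed cost = invoice 3014.64 + 6904.50 = 9919.14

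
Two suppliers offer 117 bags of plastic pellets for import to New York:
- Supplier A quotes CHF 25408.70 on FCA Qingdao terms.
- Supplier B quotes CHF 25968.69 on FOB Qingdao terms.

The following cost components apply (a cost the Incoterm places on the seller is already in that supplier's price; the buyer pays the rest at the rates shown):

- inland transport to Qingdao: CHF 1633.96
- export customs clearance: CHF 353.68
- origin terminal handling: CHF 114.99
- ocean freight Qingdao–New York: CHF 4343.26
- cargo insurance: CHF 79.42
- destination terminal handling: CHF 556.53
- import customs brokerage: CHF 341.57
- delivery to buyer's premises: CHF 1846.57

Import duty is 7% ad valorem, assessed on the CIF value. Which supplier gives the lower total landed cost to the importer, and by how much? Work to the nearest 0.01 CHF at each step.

Supplier A is cheaper by CHF 476.15

Supplier A (FCA):
CIF value = FCA price + origin terminal + freight + insurance = 25408.70 + 114.99 + 4343.26 + 79.42 = 29946.37
Import duty = 29946.37 × 7% = 2096.25
Buyer bears (A): 114.99 + 4343.26 + 79.42 + 556.53 + 341.57 + 1846.57 = 7282.34
Landed cost (A) = invoice 25408.70 + 7282.34 + duty 2096.25 = 34787.29
Supplier B (FOB):
CIF value = FOB price + freight + insurance = 25968.69 + 4343.26 + 79.42 = 30391.37
Import duty = 30391.37 × 7% = 2127.40
Buyer bears (B): 4343.26 + 79.42 + 556.53 + 341.57 + 1846.57 = 7167.35
Landed cost (B) = invoice 25968.69 + 7167.35 + duty 2127.40 = 35263.44
Difference = |34787.29 − 35263.44| = 476.15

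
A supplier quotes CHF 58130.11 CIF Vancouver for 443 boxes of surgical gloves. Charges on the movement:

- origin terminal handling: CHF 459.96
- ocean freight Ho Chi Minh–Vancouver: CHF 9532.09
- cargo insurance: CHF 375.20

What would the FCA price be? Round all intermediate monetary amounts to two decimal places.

FCA price: CHF 47762.86

From CIF to FCA, the seller no longer bears: origin terminal, freight, insurance.
FCA price = 58130.11 − 459.96 − 9532.09 − 375.20 = 47762.86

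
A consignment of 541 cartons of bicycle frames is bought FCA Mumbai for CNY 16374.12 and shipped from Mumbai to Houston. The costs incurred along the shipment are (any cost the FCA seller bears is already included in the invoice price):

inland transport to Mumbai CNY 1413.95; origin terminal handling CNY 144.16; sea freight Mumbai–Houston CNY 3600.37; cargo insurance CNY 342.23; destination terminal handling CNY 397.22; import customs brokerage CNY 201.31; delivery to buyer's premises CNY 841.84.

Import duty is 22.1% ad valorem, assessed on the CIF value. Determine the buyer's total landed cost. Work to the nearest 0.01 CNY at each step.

FCA: the seller delivers export-cleared goods to the carrier; the buyer bears costs from that point.
Already in the invoice (seller's account under FCA): inland to port — exclude.
CIF value = FCA price + origin terminal + freight + insurance = 16374.12 + 144.16 + 3600.37 + 342.23 = 20460.88
Import duty = 20460.88 × 22.1% = 4521.85
Buyer bears: origin terminal 144.16 + freight 3600.37 + insurance 342.23 + destination terminal 397.22 + brokerage 201.31 + delivery 841.84 + duty 4521.85 = 10048.98
Landed cost = invoice 16374.12 + 10048.98 = 26423.10

Total landed cost: CNY 26423.10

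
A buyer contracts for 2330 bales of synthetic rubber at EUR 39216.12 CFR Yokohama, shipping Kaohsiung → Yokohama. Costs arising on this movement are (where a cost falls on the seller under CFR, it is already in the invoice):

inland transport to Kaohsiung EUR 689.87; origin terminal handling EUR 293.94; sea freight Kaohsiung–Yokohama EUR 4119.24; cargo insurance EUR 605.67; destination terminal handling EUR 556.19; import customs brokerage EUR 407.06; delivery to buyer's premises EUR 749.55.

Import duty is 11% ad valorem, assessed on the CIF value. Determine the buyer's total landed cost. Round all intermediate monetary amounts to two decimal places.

CFR: the seller pays costs through ocean freight to the destination port, but not insurance.
Already in the invoice (seller's account under CFR): inland to port, origin terminal, freight — exclude.
CIF value = CFR price + insurance = 39216.12 + 605.67 = 39821.79
Import duty = 39821.79 × 11% = 4380.40
Buyer bears: insurance 605.67 + destination terminal 556.19 + brokerage 407.06 + delivery 749.55 + duty 4380.40 = 6698.87
Landed cost = invoice 39216.12 + 6698.87 = 45914.99

Total landed cost: EUR 45914.99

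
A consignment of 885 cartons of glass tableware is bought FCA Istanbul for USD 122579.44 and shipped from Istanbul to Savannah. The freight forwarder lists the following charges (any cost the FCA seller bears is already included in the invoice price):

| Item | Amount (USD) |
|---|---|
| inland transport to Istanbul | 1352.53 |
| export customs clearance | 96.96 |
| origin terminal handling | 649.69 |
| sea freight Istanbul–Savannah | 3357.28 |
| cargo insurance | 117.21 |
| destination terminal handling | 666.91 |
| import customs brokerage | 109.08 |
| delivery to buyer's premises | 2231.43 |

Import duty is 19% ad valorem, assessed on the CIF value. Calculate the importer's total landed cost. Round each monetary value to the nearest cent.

FCA: the seller delivers export-cleared goods to the carrier; the buyer bears costs from that point.
Already in the invoice (seller's account under FCA): inland to port, export clearance — exclude.
CIF value = FCA price + origin terminal + freight + insurance = 122579.44 + 649.69 + 3357.28 + 117.21 = 126703.62
Import duty = 126703.62 × 19% = 24073.69
Buyer bears: origin terminal 649.69 + freight 3357.28 + insurance 117.21 + destination terminal 666.91 + brokerage 109.08 + delivery 2231.43 + duty 24073.69 = 31205.29
Landed cost = invoice 122579.44 + 31205.29 = 153784.73

Total landed cost: USD 153784.73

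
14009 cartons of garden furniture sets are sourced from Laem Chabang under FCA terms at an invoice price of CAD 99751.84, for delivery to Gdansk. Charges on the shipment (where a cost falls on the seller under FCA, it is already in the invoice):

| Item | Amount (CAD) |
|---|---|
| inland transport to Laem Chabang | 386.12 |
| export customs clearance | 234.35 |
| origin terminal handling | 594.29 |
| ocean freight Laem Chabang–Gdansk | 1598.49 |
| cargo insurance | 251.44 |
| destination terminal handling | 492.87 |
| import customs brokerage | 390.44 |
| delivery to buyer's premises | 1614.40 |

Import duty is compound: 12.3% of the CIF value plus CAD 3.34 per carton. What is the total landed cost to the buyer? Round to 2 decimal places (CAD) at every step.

FCA: the seller delivers export-cleared goods to the carrier; the buyer bears costs from that point.
Already in the invoice (seller's account under FCA): inland to port, export clearance — exclude.
CIF value = FCA price + origin terminal + freight + insurance = 99751.84 + 594.29 + 1598.49 + 251.44 = 102196.06
Ad valorem component: 102196.06 × 12.3% = 12570.12
Specific component: 14009 × 3.34 = 46790.06
Import duty = 12570.12 + 46790.06 = 59360.18
Buyer bears: origin terminal 594.29 + freight 1598.49 + insurance 251.44 + destination terminal 492.87 + brokerage 390.44 + delivery 1614.40 + duty 59360.18 = 64302.11
Landed cost = invoice 99751.84 + 64302.11 = 164053.95

Total landed cost: CAD 164053.95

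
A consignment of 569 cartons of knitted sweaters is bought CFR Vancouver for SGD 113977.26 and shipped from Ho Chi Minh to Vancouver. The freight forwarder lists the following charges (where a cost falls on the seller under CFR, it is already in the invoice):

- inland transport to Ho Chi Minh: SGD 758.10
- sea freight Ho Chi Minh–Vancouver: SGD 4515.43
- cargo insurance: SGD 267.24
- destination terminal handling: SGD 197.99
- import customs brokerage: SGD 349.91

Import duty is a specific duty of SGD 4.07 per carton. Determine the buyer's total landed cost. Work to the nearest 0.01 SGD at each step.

Total landed cost: SGD 117108.23

CFR: the seller pays costs through ocean freight to the destination port, but not insurance.
Already in the invoice (seller's account under CFR): inland to port, freight — exclude.
CIF value = CFR price + insurance = 113977.26 + 267.24 = 114244.50
Import duty = 569 × 4.07 = 2315.83
Buyer bears: insurance 267.24 + destination terminal 197.99 + brokerage 349.91 + duty 2315.83 = 3130.97
Landed cost = invoice 113977.26 + 3130.97 = 117108.23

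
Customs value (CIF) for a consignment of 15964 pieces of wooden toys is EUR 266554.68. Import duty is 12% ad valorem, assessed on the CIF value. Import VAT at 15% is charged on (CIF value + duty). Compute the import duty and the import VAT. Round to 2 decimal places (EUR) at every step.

Import duty = 266554.68 × 12% = 31986.56
VAT base = CIF + duty = 266554.68 + 31986.56 = 298541.24
Import VAT = 298541.24 × 15% = 44781.19

Import duty: EUR 31986.56; import VAT: EUR 44781.19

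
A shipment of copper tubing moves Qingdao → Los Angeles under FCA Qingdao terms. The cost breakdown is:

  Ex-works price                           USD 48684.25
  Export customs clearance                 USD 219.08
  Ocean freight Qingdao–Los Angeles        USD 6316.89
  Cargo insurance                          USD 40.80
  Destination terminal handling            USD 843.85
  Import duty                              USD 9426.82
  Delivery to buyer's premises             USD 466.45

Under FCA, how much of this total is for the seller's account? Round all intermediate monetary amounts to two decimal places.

Seller's account: USD 48903.33

FCA: the seller delivers export-cleared goods to the carrier; the buyer bears costs from that point.
Seller's account: goods 48684.25 + export clearance 219.08 = 48903.33
Buyer's account: freight 6316.89 + insurance 40.80 + destination terminal 843.85 + duty 9426.82 + delivery 466.45 = 17094.81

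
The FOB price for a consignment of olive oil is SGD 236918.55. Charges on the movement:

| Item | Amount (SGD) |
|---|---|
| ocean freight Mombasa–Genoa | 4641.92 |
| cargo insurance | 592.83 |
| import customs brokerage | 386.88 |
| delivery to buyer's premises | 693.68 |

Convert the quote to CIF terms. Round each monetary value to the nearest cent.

Not relevant to the conversion: brokerage, delivery — on the buyer under both terms; not part of either seller's price.
From FOB to CIF, the seller additionally bears: freight, insurance.
CIF price = 236918.55 + 4641.92 + 592.83 = 242153.30

CIF price: SGD 242153.30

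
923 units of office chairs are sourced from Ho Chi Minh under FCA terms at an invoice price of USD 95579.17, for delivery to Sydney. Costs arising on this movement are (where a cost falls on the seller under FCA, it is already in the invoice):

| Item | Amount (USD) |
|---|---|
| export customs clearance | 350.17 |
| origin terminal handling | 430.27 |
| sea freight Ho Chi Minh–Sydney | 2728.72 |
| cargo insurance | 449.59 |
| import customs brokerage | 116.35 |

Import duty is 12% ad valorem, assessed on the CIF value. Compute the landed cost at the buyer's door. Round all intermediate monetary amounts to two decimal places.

Total landed cost: USD 111206.63

FCA: the seller delivers export-cleared goods to the carrier; the buyer bears costs from that point.
Already in the invoice (seller's account under FCA): export clearance — exclude.
CIF value = FCA price + origin terminal + freight + insurance = 95579.17 + 430.27 + 2728.72 + 449.59 = 99187.75
Import duty = 99187.75 × 12% = 11902.53
Buyer bears: origin terminal 430.27 + freight 2728.72 + insurance 449.59 + brokerage 116.35 + duty 11902.53 = 15627.46
Landed cost = invoice 95579.17 + 15627.46 = 111206.63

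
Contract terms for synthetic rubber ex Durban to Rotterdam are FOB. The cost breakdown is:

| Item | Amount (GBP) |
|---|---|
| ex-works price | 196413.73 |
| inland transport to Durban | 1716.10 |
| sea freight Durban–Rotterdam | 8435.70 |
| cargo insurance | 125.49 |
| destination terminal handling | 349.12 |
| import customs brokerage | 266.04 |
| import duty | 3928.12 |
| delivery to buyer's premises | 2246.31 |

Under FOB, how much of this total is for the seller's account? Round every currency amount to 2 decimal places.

FOB: the seller bears costs until goods are on board at the origin port; the buyer bears freight, insurance and all costs thereafter.
Seller's account: goods 196413.73 + inland to port 1716.10 = 198129.83
Buyer's account: freight 8435.70 + insurance 125.49 + destination terminal 349.12 + brokerage 266.04 + duty 3928.12 + delivery 2246.31 = 15350.78

Seller's account: GBP 198129.83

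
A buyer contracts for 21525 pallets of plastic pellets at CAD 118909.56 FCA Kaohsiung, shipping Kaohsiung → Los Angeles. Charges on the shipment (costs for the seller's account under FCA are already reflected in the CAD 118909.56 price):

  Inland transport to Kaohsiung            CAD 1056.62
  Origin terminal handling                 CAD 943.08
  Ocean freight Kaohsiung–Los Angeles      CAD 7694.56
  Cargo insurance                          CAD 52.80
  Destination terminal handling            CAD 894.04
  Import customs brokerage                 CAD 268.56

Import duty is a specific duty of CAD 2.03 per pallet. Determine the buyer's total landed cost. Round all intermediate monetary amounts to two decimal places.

FCA: the seller delivers export-cleared goods to the carrier; the buyer bears costs from that point.
Already in the invoice (seller's account under FCA): inland to port — exclude.
CIF value = FCA price + origin terminal + freight + insurance = 118909.56 + 943.08 + 7694.56 + 52.80 = 127600.00
Import duty = 21525 × 2.03 = 43695.75
Buyer bears: origin terminal 943.08 + freight 7694.56 + insurance 52.80 + destination terminal 894.04 + brokerage 268.56 + duty 43695.75 = 53548.79
Landed cost = invoice 118909.56 + 53548.79 = 172458.35

Total landed cost: CAD 172458.35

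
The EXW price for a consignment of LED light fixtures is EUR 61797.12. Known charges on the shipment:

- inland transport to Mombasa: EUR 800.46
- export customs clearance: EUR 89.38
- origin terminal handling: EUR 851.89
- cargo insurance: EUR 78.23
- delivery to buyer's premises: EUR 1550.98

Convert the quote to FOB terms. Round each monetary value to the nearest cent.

FOB price: EUR 63538.85

Not relevant to the conversion: delivery, insurance — on the buyer under both terms; not part of either seller's price.
From EXW to FOB, the seller additionally bears: inland to port, export clearance, origin terminal.
FOB price = 61797.12 + 800.46 + 89.38 + 851.89 = 63538.85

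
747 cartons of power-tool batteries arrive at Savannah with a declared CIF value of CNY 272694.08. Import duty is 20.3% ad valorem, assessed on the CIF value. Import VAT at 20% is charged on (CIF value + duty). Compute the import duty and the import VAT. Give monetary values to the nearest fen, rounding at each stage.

Import duty: CNY 55356.90; import VAT: CNY 65610.20

Import duty = 272694.08 × 20.3% = 55356.90
VAT base = CIF + duty = 272694.08 + 55356.90 = 328050.98
Import VAT = 328050.98 × 20% = 65610.20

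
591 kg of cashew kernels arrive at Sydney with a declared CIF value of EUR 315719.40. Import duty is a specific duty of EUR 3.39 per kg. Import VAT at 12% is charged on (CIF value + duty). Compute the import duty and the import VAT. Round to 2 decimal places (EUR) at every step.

Import duty = 591 × 3.39 = 2003.49
VAT base = CIF + duty = 315719.40 + 2003.49 = 317722.89
Import VAT = 317722.89 × 12% = 38126.75

Import duty: EUR 2003.49; import VAT: EUR 38126.75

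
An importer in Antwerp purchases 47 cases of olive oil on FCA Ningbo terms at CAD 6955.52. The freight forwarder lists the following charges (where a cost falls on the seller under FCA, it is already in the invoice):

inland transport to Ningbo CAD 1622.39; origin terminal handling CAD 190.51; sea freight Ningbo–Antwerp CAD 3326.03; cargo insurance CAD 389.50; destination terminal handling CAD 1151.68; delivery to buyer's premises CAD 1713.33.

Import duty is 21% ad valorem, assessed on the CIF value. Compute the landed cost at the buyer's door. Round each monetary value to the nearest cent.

FCA: the seller delivers export-cleared goods to the carrier; the buyer bears costs from that point.
Already in the invoice (seller's account under FCA): inland to port — exclude.
CIF value = FCA price + origin terminal + freight + insurance = 6955.52 + 190.51 + 3326.03 + 389.50 = 10861.56
Import duty = 10861.56 × 21% = 2280.93
Buyer bears: origin terminal 190.51 + freight 3326.03 + insurance 389.50 + destination terminal 1151.68 + delivery 1713.33 + duty 2280.93 = 9051.98
Landed cost = invoice 6955.52 + 9051.98 = 16007.50

Total landed cost: CAD 16007.50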